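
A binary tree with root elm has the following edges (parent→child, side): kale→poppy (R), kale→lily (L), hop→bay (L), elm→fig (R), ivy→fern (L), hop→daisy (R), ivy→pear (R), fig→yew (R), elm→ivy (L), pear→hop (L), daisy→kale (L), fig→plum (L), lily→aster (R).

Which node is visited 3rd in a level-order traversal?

Level-order visits nodes level by level from the root, left to right within each level.
Level 0: elm
Level 1: ivy, fig
Level 2: fern, pear, plum, yew
Level 3: hop
Level 4: bay, daisy
Level 5: kale
Level 6: lily, poppy
Level 7: aster
Full level-order sequence: elm, ivy, fig, fern, pear, plum, yew, hop, bay, daisy, kale, lily, poppy, aster.

fig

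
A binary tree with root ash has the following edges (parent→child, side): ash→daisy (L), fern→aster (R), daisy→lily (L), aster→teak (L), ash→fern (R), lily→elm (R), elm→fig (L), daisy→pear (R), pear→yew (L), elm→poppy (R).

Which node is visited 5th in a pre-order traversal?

fig

Pre-order visits the node, then its left subtree, then its right subtree.
Visit ash.
At ash: go left to daisy.
  Visit daisy.
  At daisy: go left to lily.
    Visit lily.
    At lily: no left child.
    At lily: go right to elm.
      Visit elm.
      At elm: go left to fig.
        fig is a leaf — visit fig.
      At elm: go right to poppy.
        poppy is a leaf — visit poppy.
  At daisy: go right to pear.
    Visit pear.
    At pear: go left to yew.
      yew is a leaf — visit yew.
    At pear: no right child.
At ash: go right to fern.
  Visit fern.
  At fern: no left child.
  At fern: go right to aster.
    Visit aster.
    At aster: go left to teak.
      teak is a leaf — visit teak.
    At aster: no right child.
Full pre-order sequence: ash, daisy, lily, elm, fig, poppy, pear, yew, fern, aster, teak.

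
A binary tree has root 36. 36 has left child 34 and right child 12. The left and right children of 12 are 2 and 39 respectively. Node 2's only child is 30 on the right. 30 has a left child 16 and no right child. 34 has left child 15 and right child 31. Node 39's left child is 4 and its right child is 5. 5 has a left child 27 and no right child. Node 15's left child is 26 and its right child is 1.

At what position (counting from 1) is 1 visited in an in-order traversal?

In-order visits the left subtree, then the node, then the right subtree.
At 36: go left to 34.
  At 34: go left to 15.
    At 15: go left to 26.
      26 is a leaf — visit 26.
    Visit 15.
    At 15: go right to 1.
      1 is a leaf — visit 1.
  Visit 34.
  At 34: go right to 31.
    31 is a leaf — visit 31.
Visit 36.
At 36: go right to 12.
  At 12: go left to 2.
    At 2: no left child.
    Visit 2.
    At 2: go right to 30.
      At 30: go left to 16.
        16 is a leaf — visit 16.
      Visit 30.
      At 30: no right child.
  Visit 12.
  At 12: go right to 39.
    At 39: go left to 4.
      4 is a leaf — visit 4.
    Visit 39.
    At 39: go right to 5.
      At 5: go left to 27.
        27 is a leaf — visit 27.
      Visit 5.
      At 5: no right child.
Full in-order sequence: 26, 15, 1, 34, 31, 36, 2, 16, 30, 12, 4, 39, 27, 5.

3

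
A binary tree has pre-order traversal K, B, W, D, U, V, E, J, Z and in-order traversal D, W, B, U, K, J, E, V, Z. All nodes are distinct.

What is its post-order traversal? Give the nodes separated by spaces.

The first element of pre-order is the root; it splits in-order into left and right subtrees.
Root K: left subtree has 4 nodes {D, W, B, U}, right has 4 {J, E, V, Z}.
  Root B: left subtree has 2 nodes {D, W}, right has 1 {U}.
    Root W: left subtree has 1 node {D}, right has 0 { }.
  Root V: left subtree has 2 nodes {J, E}, right has 1 {Z}.
    Root E: left subtree has 1 node {J}, right has 0 { }.

D W U B J E Z V K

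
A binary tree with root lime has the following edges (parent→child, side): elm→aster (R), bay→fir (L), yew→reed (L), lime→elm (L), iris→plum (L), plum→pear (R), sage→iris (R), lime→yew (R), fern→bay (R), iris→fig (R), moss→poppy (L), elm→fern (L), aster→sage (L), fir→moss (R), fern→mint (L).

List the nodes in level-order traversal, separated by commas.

lime, elm, yew, fern, aster, reed, mint, bay, sage, fir, iris, moss, plum, fig, poppy, pear

Level-order visits nodes level by level from the root, left to right within each level.
Level 0: lime
Level 1: elm, yew
Level 2: fern, aster, reed
Level 3: mint, bay, sage
Level 4: fir, iris
Level 5: moss, plum, fig
Level 6: poppy, pear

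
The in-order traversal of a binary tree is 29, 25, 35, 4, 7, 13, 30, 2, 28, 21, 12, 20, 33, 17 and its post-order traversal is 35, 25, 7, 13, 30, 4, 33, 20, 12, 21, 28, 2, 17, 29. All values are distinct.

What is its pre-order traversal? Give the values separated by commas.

29, 17, 2, 4, 25, 35, 30, 13, 7, 28, 21, 12, 20, 33

The last element of post-order is the root; it splits in-order into left and right subtrees.
Root 29: left subtree has 0 nodes { }, right has 13 {25, 35, 4, 7, 13, 30, 2, 28, 21, 12, 20, 33, 17}.
  Root 17: left subtree has 12 nodes {25, 35, 4, 7, 13, 30, 2, 28, 21, 12, 20, 33}, right has 0 { }.
    Root 2: left subtree has 6 nodes {25, 35, 4, 7, 13, 30}, right has 5 {28, 21, 12, 20, 33}.
      Root 4: left subtree has 2 nodes {25, 35}, right has 3 {7, 13, 30}.
        Root 25: left subtree has 0 nodes { }, right has 1 {35}.
        Root 30: left subtree has 2 nodes {7, 13}, right has 0 { }.
          Root 13: left subtree has 1 node {7}, right has 0 { }.
      Root 28: left subtree has 0 nodes { }, right has 4 {21, 12, 20, 33}.
        Root 21: left subtree has 0 nodes { }, right has 3 {12, 20, 33}.
          Root 12: left subtree has 0 nodes { }, right has 2 {20, 33}.
            Root 20: left subtree has 0 nodes { }, right has 1 {33}.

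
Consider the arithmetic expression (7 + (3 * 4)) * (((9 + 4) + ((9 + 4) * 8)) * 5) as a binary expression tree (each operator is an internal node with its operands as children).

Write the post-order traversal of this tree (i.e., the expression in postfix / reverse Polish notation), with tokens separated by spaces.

Post-order on an expression tree gives postfix notation: for each operator, emit left operand, right operand, then the operator.

7 3 4 * + 9 4 + 9 4 + 8 * + 5 * *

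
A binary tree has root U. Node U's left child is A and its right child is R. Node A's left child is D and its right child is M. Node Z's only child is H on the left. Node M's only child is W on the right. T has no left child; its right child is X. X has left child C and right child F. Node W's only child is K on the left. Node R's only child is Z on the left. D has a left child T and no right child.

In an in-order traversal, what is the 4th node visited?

In-order visits the left subtree, then the node, then the right subtree.
At U: go left to A.
  At A: go left to D.
    At D: go left to T.
      At T: no left child.
      Visit T.
      At T: go right to X.
        At X: go left to C.
          C is a leaf — visit C.
        Visit X.
        At X: go right to F.
          F is a leaf — visit F.
    Visit D.
    At D: no right child.
  Visit A.
  At A: go right to M.
    At M: no left child.
    Visit M.
    At M: go right to W.
      At W: go left to K.
        K is a leaf — visit K.
      Visit W.
      At W: no right child.
Visit U.
At U: go right to R.
  At R: go left to Z.
    At Z: go left to H.
      H is a leaf — visit H.
    Visit Z.
    At Z: no right child.
  Visit R.
  At R: no right child.
Full in-order sequence: T, C, X, F, D, A, M, K, W, U, H, Z, R.

F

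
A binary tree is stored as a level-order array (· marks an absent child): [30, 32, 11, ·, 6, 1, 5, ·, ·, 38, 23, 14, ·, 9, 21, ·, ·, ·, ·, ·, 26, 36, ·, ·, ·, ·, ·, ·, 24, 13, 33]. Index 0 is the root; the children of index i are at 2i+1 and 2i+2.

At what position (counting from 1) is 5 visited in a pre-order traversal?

Pre-order visits the node, then its left subtree, then its right subtree.
Visit 30.
At 30: go left to 32.
  Visit 32.
  At 32: no left child.
  At 32: go right to 6.
    Visit 6.
    At 6: go left to 38.
      Visit 38.
      At 38: no left child.
      At 38: go right to 26.
        26 is a leaf — visit 26.
    At 6: go right to 23.
      Visit 23.
      At 23: go left to 36.
        36 is a leaf — visit 36.
      At 23: no right child.
At 30: go right to 11.
  Visit 11.
  At 11: go left to 1.
    Visit 1.
    At 1: go left to 14.
      14 is a leaf — visit 14.
    At 1: no right child.
  At 11: go right to 5.
    Visit 5.
    At 5: go left to 9.
      Visit 9.
      At 9: no left child.
      At 9: go right to 24.
        24 is a leaf — visit 24.
    At 5: go right to 21.
      Visit 21.
      At 21: go left to 13.
        13 is a leaf — visit 13.
      At 21: go right to 33.
        33 is a leaf — visit 33.
Full pre-order sequence: 30, 32, 6, 38, 26, 23, 36, 11, 1, 14, 5, 9, 24, 21, 13, 33.

11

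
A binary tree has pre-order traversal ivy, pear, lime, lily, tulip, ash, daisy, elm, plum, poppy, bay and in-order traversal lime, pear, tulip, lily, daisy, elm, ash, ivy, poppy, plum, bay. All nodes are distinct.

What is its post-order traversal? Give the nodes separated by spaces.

The first element of pre-order is the root; it splits in-order into left and right subtrees.
Root ivy: left subtree has 7 nodes {lime, pear, tulip, lily, daisy, elm, ash}, right has 3 {poppy, plum, bay}.
  Root pear: left subtree has 1 node {lime}, right has 5 {tulip, lily, daisy, elm, ash}.
    Root lily: left subtree has 1 node {tulip}, right has 3 {daisy, elm, ash}.
      Root ash: left subtree has 2 nodes {daisy, elm}, right has 0 { }.
        Root daisy: left subtree has 0 nodes { }, right has 1 {elm}.
  Root plum: left subtree has 1 node {poppy}, right has 1 {bay}.

lime tulip elm daisy ash lily pear poppy bay plum ivy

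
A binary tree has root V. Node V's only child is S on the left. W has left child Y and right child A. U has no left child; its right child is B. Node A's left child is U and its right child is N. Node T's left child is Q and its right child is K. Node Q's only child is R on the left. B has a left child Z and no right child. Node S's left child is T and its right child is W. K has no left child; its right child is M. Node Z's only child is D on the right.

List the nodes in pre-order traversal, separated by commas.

Pre-order visits the node, then its left subtree, then its right subtree.
Visit V.
At V: go left to S.
  Visit S.
  At S: go left to T.
    Visit T.
    At T: go left to Q.
      Visit Q.
      At Q: go left to R.
        R is a leaf — visit R.
      At Q: no right child.
    At T: go right to K.
      Visit K.
      At K: no left child.
      At K: go right to M.
        M is a leaf — visit M.
  At S: go right to W.
    Visit W.
    At W: go left to Y.
      Y is a leaf — visit Y.
    At W: go right to A.
      Visit A.
      At A: go left to U.
        Visit U.
        At U: no left child.
        At U: go right to B.
          Visit B.
          At B: go left to Z.
            Visit Z.
            At Z: no left child.
            At Z: go right to D.
              D is a leaf — visit D.
          At B: no right child.
      At A: go right to N.
        N is a leaf — visit N.
At V: no right child.

V, S, T, Q, R, K, M, W, Y, A, U, B, Z, D, N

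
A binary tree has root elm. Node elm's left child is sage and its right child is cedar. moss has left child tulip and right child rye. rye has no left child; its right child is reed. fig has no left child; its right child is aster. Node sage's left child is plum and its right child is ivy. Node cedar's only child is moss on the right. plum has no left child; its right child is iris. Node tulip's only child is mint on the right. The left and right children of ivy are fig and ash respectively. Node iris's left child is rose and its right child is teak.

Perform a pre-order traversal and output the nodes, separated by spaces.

elm sage plum iris rose teak ivy fig aster ash cedar moss tulip mint rye reed

Pre-order visits the node, then its left subtree, then its right subtree.
Visit elm.
At elm: go left to sage.
  Visit sage.
  At sage: go left to plum.
    Visit plum.
    At plum: no left child.
    At plum: go right to iris.
      Visit iris.
      At iris: go left to rose.
        rose is a leaf — visit rose.
      At iris: go right to teak.
        teak is a leaf — visit teak.
  At sage: go right to ivy.
    Visit ivy.
    At ivy: go left to fig.
      Visit fig.
      At fig: no left child.
      At fig: go right to aster.
        aster is a leaf — visit aster.
    At ivy: go right to ash.
      ash is a leaf — visit ash.
At elm: go right to cedar.
  Visit cedar.
  At cedar: no left child.
  At cedar: go right to moss.
    Visit moss.
    At moss: go left to tulip.
      Visit tulip.
      At tulip: no left child.
      At tulip: go right to mint.
        mint is a leaf — visit mint.
    At moss: go right to rye.
      Visit rye.
      At rye: no left child.
      At rye: go right to reed.
        reed is a leaf — visit reed.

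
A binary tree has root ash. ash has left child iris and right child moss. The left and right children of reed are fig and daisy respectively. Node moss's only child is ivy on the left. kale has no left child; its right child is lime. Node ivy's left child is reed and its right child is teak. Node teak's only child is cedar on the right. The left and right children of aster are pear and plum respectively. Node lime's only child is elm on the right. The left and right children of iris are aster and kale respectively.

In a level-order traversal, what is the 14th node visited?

Level-order visits nodes level by level from the root, left to right within each level.
Level 0: ash
Level 1: iris, moss
Level 2: aster, kale, ivy
Level 3: pear, plum, lime, reed, teak
Level 4: elm, fig, daisy, cedar
Full level-order sequence: ash, iris, moss, aster, kale, ivy, pear, plum, lime, reed, teak, elm, fig, daisy, cedar.

daisy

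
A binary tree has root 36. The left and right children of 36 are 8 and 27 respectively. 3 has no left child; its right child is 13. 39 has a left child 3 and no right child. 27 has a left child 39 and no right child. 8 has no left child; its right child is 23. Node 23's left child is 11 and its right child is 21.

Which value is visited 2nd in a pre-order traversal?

8

Pre-order visits the node, then its left subtree, then its right subtree.
Visit 36.
At 36: go left to 8.
  Visit 8.
  At 8: no left child.
  At 8: go right to 23.
    Visit 23.
    At 23: go left to 11.
      11 is a leaf — visit 11.
    At 23: go right to 21.
      21 is a leaf — visit 21.
At 36: go right to 27.
  Visit 27.
  At 27: go left to 39.
    Visit 39.
    At 39: go left to 3.
      Visit 3.
      At 3: no left child.
      At 3: go right to 13.
        13 is a leaf — visit 13.
    At 39: no right child.
  At 27: no right child.
Full pre-order sequence: 36, 8, 23, 11, 21, 27, 39, 3, 13.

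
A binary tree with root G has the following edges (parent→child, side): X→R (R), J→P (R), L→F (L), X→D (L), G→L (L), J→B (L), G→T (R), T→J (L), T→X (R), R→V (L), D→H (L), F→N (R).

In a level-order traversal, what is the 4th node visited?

F

Level-order visits nodes level by level from the root, left to right within each level.
Level 0: G
Level 1: L, T
Level 2: F, J, X
Level 3: N, B, P, D, R
Level 4: H, V
Full level-order sequence: G, L, T, F, J, X, N, B, P, D, R, H, V.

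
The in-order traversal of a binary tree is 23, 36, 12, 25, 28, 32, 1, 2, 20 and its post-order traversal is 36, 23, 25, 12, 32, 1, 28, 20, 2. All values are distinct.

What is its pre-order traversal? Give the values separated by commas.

The last element of post-order is the root; it splits in-order into left and right subtrees.
Root 2: left subtree has 7 nodes {23, 36, 12, 25, 28, 32, 1}, right has 1 {20}.
  Root 28: left subtree has 4 nodes {23, 36, 12, 25}, right has 2 {32, 1}.
    Root 12: left subtree has 2 nodes {23, 36}, right has 1 {25}.
      Root 23: left subtree has 0 nodes { }, right has 1 {36}.
    Root 1: left subtree has 1 node {32}, right has 0 { }.

2, 28, 12, 23, 36, 25, 1, 32, 20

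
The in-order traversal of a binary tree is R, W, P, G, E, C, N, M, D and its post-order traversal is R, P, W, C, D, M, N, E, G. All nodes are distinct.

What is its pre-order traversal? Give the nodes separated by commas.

The last element of post-order is the root; it splits in-order into left and right subtrees.
Root G: left subtree has 3 nodes {R, W, P}, right has 5 {E, C, N, M, D}.
  Root W: left subtree has 1 node {R}, right has 1 {P}.
  Root E: left subtree has 0 nodes { }, right has 4 {C, N, M, D}.
    Root N: left subtree has 1 node {C}, right has 2 {M, D}.
      Root M: left subtree has 0 nodes { }, right has 1 {D}.

G, W, R, P, E, N, C, M, D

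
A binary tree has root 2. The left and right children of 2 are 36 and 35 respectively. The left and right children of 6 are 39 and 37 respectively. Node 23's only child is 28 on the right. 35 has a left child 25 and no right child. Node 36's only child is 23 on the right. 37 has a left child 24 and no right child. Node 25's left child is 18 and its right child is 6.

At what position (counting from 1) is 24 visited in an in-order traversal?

9

In-order visits the left subtree, then the node, then the right subtree.
At 2: go left to 36.
  At 36: no left child.
  Visit 36.
  At 36: go right to 23.
    At 23: no left child.
    Visit 23.
    At 23: go right to 28.
      28 is a leaf — visit 28.
Visit 2.
At 2: go right to 35.
  At 35: go left to 25.
    At 25: go left to 18.
      18 is a leaf — visit 18.
    Visit 25.
    At 25: go right to 6.
      At 6: go left to 39.
        39 is a leaf — visit 39.
      Visit 6.
      At 6: go right to 37.
        At 37: go left to 24.
          24 is a leaf — visit 24.
        Visit 37.
        At 37: no right child.
  Visit 35.
  At 35: no right child.
Full in-order sequence: 36, 23, 28, 2, 18, 25, 39, 6, 24, 37, 35.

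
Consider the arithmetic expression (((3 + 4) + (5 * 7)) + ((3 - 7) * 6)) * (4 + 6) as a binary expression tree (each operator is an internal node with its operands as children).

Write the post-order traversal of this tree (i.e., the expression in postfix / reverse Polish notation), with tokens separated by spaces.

3 4 + 5 7 * + 3 7 - 6 * + 4 6 + *

Post-order on an expression tree gives postfix notation: for each operator, emit left operand, right operand, then the operator.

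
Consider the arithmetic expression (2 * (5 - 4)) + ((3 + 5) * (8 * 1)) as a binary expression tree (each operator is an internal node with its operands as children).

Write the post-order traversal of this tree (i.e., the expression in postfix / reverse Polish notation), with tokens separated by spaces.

2 5 4 - * 3 5 + 8 1 * * +

Post-order on an expression tree gives postfix notation: for each operator, emit left operand, right operand, then the operator.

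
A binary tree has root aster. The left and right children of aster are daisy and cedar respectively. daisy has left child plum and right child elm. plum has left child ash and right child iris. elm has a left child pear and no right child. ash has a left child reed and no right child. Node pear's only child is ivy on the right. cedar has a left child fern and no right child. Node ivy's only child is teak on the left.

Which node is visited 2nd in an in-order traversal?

ash

In-order visits the left subtree, then the node, then the right subtree.
At aster: go left to daisy.
  At daisy: go left to plum.
    At plum: go left to ash.
      At ash: go left to reed.
        reed is a leaf — visit reed.
      Visit ash.
      At ash: no right child.
    Visit plum.
    At plum: go right to iris.
      iris is a leaf — visit iris.
  Visit daisy.
  At daisy: go right to elm.
    At elm: go left to pear.
      At pear: no left child.
      Visit pear.
      At pear: go right to ivy.
        At ivy: go left to teak.
          teak is a leaf — visit teak.
        Visit ivy.
        At ivy: no right child.
    Visit elm.
    At elm: no right child.
Visit aster.
At aster: go right to cedar.
  At cedar: go left to fern.
    fern is a leaf — visit fern.
  Visit cedar.
  At cedar: no right child.
Full in-order sequence: reed, ash, plum, iris, daisy, pear, teak, ivy, elm, aster, fern, cedar.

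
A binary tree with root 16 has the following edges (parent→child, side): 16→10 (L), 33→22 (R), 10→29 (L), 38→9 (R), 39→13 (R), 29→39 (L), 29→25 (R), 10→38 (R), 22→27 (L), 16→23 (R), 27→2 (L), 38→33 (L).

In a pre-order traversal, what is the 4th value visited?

39

Pre-order visits the node, then its left subtree, then its right subtree.
Visit 16.
At 16: go left to 10.
  Visit 10.
  At 10: go left to 29.
    Visit 29.
    At 29: go left to 39.
      Visit 39.
      At 39: no left child.
      At 39: go right to 13.
        13 is a leaf — visit 13.
    At 29: go right to 25.
      25 is a leaf — visit 25.
  At 10: go right to 38.
    Visit 38.
    At 38: go left to 33.
      Visit 33.
      At 33: no left child.
      At 33: go right to 22.
        Visit 22.
        At 22: go left to 27.
          Visit 27.
          At 27: go left to 2.
            2 is a leaf — visit 2.
          At 27: no right child.
        At 22: no right child.
    At 38: go right to 9.
      9 is a leaf — visit 9.
At 16: go right to 23.
  23 is a leaf — visit 23.
Full pre-order sequence: 16, 10, 29, 39, 13, 25, 38, 33, 22, 27, 2, 9, 23.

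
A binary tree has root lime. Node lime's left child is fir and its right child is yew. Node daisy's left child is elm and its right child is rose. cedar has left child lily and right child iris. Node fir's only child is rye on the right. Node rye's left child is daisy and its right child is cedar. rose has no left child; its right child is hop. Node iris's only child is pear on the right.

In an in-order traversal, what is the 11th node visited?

lime

In-order visits the left subtree, then the node, then the right subtree.
At lime: go left to fir.
  At fir: no left child.
  Visit fir.
  At fir: go right to rye.
    At rye: go left to daisy.
      At daisy: go left to elm.
        elm is a leaf — visit elm.
      Visit daisy.
      At daisy: go right to rose.
        At rose: no left child.
        Visit rose.
        At rose: go right to hop.
          hop is a leaf — visit hop.
    Visit rye.
    At rye: go right to cedar.
      At cedar: go left to lily.
        lily is a leaf — visit lily.
      Visit cedar.
      At cedar: go right to iris.
        At iris: no left child.
        Visit iris.
        At iris: go right to pear.
          pear is a leaf — visit pear.
Visit lime.
At lime: go right to yew.
  yew is a leaf — visit yew.
Full in-order sequence: fir, elm, daisy, rose, hop, rye, lily, cedar, iris, pear, lime, yew.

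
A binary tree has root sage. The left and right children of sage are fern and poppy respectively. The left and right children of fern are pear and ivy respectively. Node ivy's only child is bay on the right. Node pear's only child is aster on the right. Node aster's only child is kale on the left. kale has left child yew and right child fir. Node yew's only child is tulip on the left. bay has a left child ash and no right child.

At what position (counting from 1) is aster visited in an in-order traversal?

In-order visits the left subtree, then the node, then the right subtree.
At sage: go left to fern.
  At fern: go left to pear.
    At pear: no left child.
    Visit pear.
    At pear: go right to aster.
      At aster: go left to kale.
        At kale: go left to yew.
          At yew: go left to tulip.
            tulip is a leaf — visit tulip.
          Visit yew.
          At yew: no right child.
        Visit kale.
        At kale: go right to fir.
          fir is a leaf — visit fir.
      Visit aster.
      At aster: no right child.
  Visit fern.
  At fern: go right to ivy.
    At ivy: no left child.
    Visit ivy.
    At ivy: go right to bay.
      At bay: go left to ash.
        ash is a leaf — visit ash.
      Visit bay.
      At bay: no right child.
Visit sage.
At sage: go right to poppy.
  poppy is a leaf — visit poppy.
Full in-order sequence: pear, tulip, yew, kale, fir, aster, fern, ivy, ash, bay, sage, poppy.

6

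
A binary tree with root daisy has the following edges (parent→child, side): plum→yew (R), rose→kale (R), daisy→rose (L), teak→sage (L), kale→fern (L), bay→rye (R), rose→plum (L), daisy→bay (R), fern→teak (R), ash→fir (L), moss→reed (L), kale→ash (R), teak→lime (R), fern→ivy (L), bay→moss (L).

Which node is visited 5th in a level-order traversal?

kale

Level-order visits nodes level by level from the root, left to right within each level.
Level 0: daisy
Level 1: rose, bay
Level 2: plum, kale, moss, rye
Level 3: yew, fern, ash, reed
Level 4: ivy, teak, fir
Level 5: sage, lime
Full level-order sequence: daisy, rose, bay, plum, kale, moss, rye, yew, fern, ash, reed, ivy, teak, fir, sage, lime.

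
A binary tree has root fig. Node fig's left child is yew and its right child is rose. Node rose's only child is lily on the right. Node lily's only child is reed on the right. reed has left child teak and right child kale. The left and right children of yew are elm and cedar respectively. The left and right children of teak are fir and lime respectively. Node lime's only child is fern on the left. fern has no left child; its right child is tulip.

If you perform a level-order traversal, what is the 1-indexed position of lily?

6

Level-order visits nodes level by level from the root, left to right within each level.
Level 0: fig
Level 1: yew, rose
Level 2: elm, cedar, lily
Level 3: reed
Level 4: teak, kale
Level 5: fir, lime
Level 6: fern
Level 7: tulip
Full level-order sequence: fig, yew, rose, elm, cedar, lily, reed, teak, kale, fir, lime, fern, tulip.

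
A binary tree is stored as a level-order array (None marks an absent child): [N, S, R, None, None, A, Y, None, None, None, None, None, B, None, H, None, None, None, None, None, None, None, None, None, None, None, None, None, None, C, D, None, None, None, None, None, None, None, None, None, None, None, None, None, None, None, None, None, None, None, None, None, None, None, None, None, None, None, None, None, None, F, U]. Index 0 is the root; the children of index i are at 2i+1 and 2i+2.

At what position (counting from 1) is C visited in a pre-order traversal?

8

Pre-order visits the node, then its left subtree, then its right subtree.
Visit N.
At N: go left to S.
  S is a leaf — visit S.
At N: go right to R.
  Visit R.
  At R: go left to A.
    Visit A.
    At A: no left child.
    At A: go right to B.
      B is a leaf — visit B.
  At R: go right to Y.
    Visit Y.
    At Y: no left child.
    At Y: go right to H.
      Visit H.
      At H: go left to C.
        C is a leaf — visit C.
      At H: go right to D.
        Visit D.
        At D: go left to F.
          F is a leaf — visit F.
        At D: go right to U.
          U is a leaf — visit U.
Full pre-order sequence: N, S, R, A, B, Y, H, C, D, F, U.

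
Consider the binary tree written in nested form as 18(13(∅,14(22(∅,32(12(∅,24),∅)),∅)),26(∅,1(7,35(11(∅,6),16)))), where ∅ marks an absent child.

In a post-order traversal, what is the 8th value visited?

6

Post-order visits the left subtree, then the right subtree, then the node.
At 18: go left to 13.
  At 13: no left child.
  At 13: go right to 14.
    At 14: go left to 22.
      At 22: no left child.
      At 22: go right to 32.
        At 32: go left to 12.
          At 12: no left child.
          At 12: go right to 24.
            24 is a leaf — visit 24.
          Visit 12.
        At 32: no right child.
        Visit 32.
      Visit 22.
    At 14: no right child.
    Visit 14.
  Visit 13.
At 18: go right to 26.
  At 26: no left child.
  At 26: go right to 1.
    At 1: go left to 7.
      7 is a leaf — visit 7.
    At 1: go right to 35.
      At 35: go left to 11.
        At 11: no left child.
        At 11: go right to 6.
          6 is a leaf — visit 6.
        Visit 11.
      At 35: go right to 16.
        16 is a leaf — visit 16.
      Visit 35.
    Visit 1.
  Visit 26.
Visit 18.
Full post-order sequence: 24, 12, 32, 22, 14, 13, 7, 6, 11, 16, 35, 1, 26, 18.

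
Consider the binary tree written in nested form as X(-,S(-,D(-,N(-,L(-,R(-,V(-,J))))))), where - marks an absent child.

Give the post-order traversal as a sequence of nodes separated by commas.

J, V, R, L, N, D, S, X

Post-order visits the left subtree, then the right subtree, then the node.
At X: no left child.
At X: go right to S.
  At S: no left child.
  At S: go right to D.
    At D: no left child.
    At D: go right to N.
      At N: no left child.
      At N: go right to L.
        At L: no left child.
        At L: go right to R.
          At R: no left child.
          At R: go right to V.
            At V: no left child.
            At V: go right to J.
              J is a leaf — visit J.
            Visit V.
          Visit R.
        Visit L.
      Visit N.
    Visit D.
  Visit S.
Visit X.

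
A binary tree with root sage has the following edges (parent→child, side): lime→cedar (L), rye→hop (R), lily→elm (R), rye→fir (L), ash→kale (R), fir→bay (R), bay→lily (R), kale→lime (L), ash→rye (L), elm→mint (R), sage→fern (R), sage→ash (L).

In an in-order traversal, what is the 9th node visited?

cedar

In-order visits the left subtree, then the node, then the right subtree.
At sage: go left to ash.
  At ash: go left to rye.
    At rye: go left to fir.
      At fir: no left child.
      Visit fir.
      At fir: go right to bay.
        At bay: no left child.
        Visit bay.
        At bay: go right to lily.
          At lily: no left child.
          Visit lily.
          At lily: go right to elm.
            At elm: no left child.
            Visit elm.
            At elm: go right to mint.
              mint is a leaf — visit mint.
    Visit rye.
    At rye: go right to hop.
      hop is a leaf — visit hop.
  Visit ash.
  At ash: go right to kale.
    At kale: go left to lime.
      At lime: go left to cedar.
        cedar is a leaf — visit cedar.
      Visit lime.
      At lime: no right child.
    Visit kale.
    At kale: no right child.
Visit sage.
At sage: go right to fern.
  fern is a leaf — visit fern.
Full in-order sequence: fir, bay, lily, elm, mint, rye, hop, ash, cedar, lime, kale, sage, fern.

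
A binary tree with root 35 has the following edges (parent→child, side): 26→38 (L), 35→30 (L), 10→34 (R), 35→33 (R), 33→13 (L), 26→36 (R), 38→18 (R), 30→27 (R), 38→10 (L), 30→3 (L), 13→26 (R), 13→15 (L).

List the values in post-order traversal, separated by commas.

Post-order visits the left subtree, then the right subtree, then the node.
At 35: go left to 30.
  At 30: go left to 3.
    3 is a leaf — visit 3.
  At 30: go right to 27.
    27 is a leaf — visit 27.
  Visit 30.
At 35: go right to 33.
  At 33: go left to 13.
    At 13: go left to 15.
      15 is a leaf — visit 15.
    At 13: go right to 26.
      At 26: go left to 38.
        At 38: go left to 10.
          At 10: no left child.
          At 10: go right to 34.
            34 is a leaf — visit 34.
          Visit 10.
        At 38: go right to 18.
          18 is a leaf — visit 18.
        Visit 38.
      At 26: go right to 36.
        36 is a leaf — visit 36.
      Visit 26.
    Visit 13.
  At 33: no right child.
  Visit 33.
Visit 35.

3, 27, 30, 15, 34, 10, 18, 38, 36, 26, 13, 33, 35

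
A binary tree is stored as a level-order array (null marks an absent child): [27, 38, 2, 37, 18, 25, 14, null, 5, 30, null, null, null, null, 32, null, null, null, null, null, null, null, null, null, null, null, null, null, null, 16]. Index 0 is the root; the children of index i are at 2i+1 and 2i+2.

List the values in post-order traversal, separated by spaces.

Post-order visits the left subtree, then the right subtree, then the node.
At 27: go left to 38.
  At 38: go left to 37.
    At 37: no left child.
    At 37: go right to 5.
      5 is a leaf — visit 5.
    Visit 37.
  At 38: go right to 18.
    At 18: go left to 30.
      30 is a leaf — visit 30.
    At 18: no right child.
    Visit 18.
  Visit 38.
At 27: go right to 2.
  At 2: go left to 25.
    25 is a leaf — visit 25.
  At 2: go right to 14.
    At 14: no left child.
    At 14: go right to 32.
      At 32: go left to 16.
        16 is a leaf — visit 16.
      At 32: no right child.
      Visit 32.
    Visit 14.
  Visit 2.
Visit 27.

5 37 30 18 38 25 16 32 14 2 27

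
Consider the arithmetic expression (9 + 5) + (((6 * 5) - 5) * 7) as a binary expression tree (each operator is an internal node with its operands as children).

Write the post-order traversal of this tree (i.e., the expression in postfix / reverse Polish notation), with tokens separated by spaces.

9 5 + 6 5 * 5 - 7 * +

Post-order on an expression tree gives postfix notation: for each operator, emit left operand, right operand, then the operator.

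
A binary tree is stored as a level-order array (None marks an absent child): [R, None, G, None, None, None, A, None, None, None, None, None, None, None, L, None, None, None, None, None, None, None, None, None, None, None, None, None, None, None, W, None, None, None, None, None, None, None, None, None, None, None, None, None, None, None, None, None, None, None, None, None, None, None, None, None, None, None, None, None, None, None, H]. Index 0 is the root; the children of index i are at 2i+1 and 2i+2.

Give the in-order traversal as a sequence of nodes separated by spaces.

R G A L W H

In-order visits the left subtree, then the node, then the right subtree.
At R: no left child.
Visit R.
At R: go right to G.
  At G: no left child.
  Visit G.
  At G: go right to A.
    At A: no left child.
    Visit A.
    At A: go right to L.
      At L: no left child.
      Visit L.
      At L: go right to W.
        At W: no left child.
        Visit W.
        At W: go right to H.
          H is a leaf — visit H.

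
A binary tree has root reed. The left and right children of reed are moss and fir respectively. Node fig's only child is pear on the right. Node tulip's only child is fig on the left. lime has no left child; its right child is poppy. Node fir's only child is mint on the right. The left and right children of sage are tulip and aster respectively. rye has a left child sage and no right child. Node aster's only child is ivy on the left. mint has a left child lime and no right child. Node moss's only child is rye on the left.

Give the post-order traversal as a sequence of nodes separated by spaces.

Post-order visits the left subtree, then the right subtree, then the node.
At reed: go left to moss.
  At moss: go left to rye.
    At rye: go left to sage.
      At sage: go left to tulip.
        At tulip: go left to fig.
          At fig: no left child.
          At fig: go right to pear.
            pear is a leaf — visit pear.
          Visit fig.
        At tulip: no right child.
        Visit tulip.
      At sage: go right to aster.
        At aster: go left to ivy.
          ivy is a leaf — visit ivy.
        At aster: no right child.
        Visit aster.
      Visit sage.
    At rye: no right child.
    Visit rye.
  At moss: no right child.
  Visit moss.
At reed: go right to fir.
  At fir: no left child.
  At fir: go right to mint.
    At mint: go left to lime.
      At lime: no left child.
      At lime: go right to poppy.
        poppy is a leaf — visit poppy.
      Visit lime.
    At mint: no right child.
    Visit mint.
  Visit fir.
Visit reed.

pear fig tulip ivy aster sage rye moss poppy lime mint fir reed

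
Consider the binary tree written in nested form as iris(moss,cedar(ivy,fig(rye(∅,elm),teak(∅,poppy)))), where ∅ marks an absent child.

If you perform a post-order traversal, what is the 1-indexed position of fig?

Post-order visits the left subtree, then the right subtree, then the node.
At iris: go left to moss.
  moss is a leaf — visit moss.
At iris: go right to cedar.
  At cedar: go left to ivy.
    ivy is a leaf — visit ivy.
  At cedar: go right to fig.
    At fig: go left to rye.
      At rye: no left child.
      At rye: go right to elm.
        elm is a leaf — visit elm.
      Visit rye.
    At fig: go right to teak.
      At teak: no left child.
      At teak: go right to poppy.
        poppy is a leaf — visit poppy.
      Visit teak.
    Visit fig.
  Visit cedar.
Visit iris.
Full post-order sequence: moss, ivy, elm, rye, poppy, teak, fig, cedar, iris.

7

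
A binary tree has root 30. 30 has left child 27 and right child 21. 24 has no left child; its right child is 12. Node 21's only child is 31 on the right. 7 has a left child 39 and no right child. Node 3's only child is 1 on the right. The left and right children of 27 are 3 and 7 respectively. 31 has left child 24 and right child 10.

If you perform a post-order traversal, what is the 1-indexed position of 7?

Post-order visits the left subtree, then the right subtree, then the node.
At 30: go left to 27.
  At 27: go left to 3.
    At 3: no left child.
    At 3: go right to 1.
      1 is a leaf — visit 1.
    Visit 3.
  At 27: go right to 7.
    At 7: go left to 39.
      39 is a leaf — visit 39.
    At 7: no right child.
    Visit 7.
  Visit 27.
At 30: go right to 21.
  At 21: no left child.
  At 21: go right to 31.
    At 31: go left to 24.
      At 24: no left child.
      At 24: go right to 12.
        12 is a leaf — visit 12.
      Visit 24.
    At 31: go right to 10.
      10 is a leaf — visit 10.
    Visit 31.
  Visit 21.
Visit 30.
Full post-order sequence: 1, 3, 39, 7, 27, 12, 24, 10, 31, 21, 30.

4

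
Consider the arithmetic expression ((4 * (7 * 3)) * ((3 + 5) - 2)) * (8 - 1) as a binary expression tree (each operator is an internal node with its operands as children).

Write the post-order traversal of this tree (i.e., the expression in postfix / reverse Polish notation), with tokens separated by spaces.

4 7 3 * * 3 5 + 2 - * 8 1 - *

Post-order on an expression tree gives postfix notation: for each operator, emit left operand, right operand, then the operator.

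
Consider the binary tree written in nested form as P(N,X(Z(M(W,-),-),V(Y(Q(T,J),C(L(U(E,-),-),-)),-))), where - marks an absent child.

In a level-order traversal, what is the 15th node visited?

Level-order visits nodes level by level from the root, left to right within each level.
Level 0: P
Level 1: N, X
Level 2: Z, V
Level 3: M, Y
Level 4: W, Q, C
Level 5: T, J, L
Level 6: U
Level 7: E
Full level-order sequence: P, N, X, Z, V, M, Y, W, Q, C, T, J, L, U, E.

E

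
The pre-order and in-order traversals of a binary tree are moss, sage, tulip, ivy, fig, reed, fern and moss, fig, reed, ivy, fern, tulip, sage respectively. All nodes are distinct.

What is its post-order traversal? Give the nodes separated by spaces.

reed fig fern ivy tulip sage moss

The first element of pre-order is the root; it splits in-order into left and right subtrees.
Root moss: left subtree has 0 nodes { }, right has 6 {fig, reed, ivy, fern, tulip, sage}.
  Root sage: left subtree has 5 nodes {fig, reed, ivy, fern, tulip}, right has 0 { }.
    Root tulip: left subtree has 4 nodes {fig, reed, ivy, fern}, right has 0 { }.
      Root ivy: left subtree has 2 nodes {fig, reed}, right has 1 {fern}.
        Root fig: left subtree has 0 nodes { }, right has 1 {reed}.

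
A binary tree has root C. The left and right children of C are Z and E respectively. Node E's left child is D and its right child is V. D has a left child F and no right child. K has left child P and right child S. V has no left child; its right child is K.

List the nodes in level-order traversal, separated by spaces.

Level-order visits nodes level by level from the root, left to right within each level.
Level 0: C
Level 1: Z, E
Level 2: D, V
Level 3: F, K
Level 4: P, S

C Z E D V F K P S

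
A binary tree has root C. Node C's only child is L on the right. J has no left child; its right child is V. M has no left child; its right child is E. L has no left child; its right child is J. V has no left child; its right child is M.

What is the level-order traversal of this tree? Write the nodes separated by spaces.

C L J V M E

Level-order visits nodes level by level from the root, left to right within each level.
Level 0: C
Level 1: L
Level 2: J
Level 3: V
Level 4: M
Level 5: E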